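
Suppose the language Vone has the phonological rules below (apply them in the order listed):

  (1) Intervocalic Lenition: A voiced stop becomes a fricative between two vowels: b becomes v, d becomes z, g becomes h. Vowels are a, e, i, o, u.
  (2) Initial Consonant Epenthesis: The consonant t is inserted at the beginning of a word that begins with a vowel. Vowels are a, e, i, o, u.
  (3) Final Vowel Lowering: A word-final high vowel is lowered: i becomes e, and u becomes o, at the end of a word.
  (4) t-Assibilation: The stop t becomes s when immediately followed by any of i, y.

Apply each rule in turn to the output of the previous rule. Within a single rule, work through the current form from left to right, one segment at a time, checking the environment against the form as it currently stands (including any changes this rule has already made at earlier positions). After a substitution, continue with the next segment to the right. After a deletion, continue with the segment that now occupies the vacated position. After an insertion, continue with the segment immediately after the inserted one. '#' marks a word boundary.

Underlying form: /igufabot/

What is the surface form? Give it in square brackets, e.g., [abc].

(1) Intervocalic Lenition: [igufabot] → [ihufavot]
(2) Initial Consonant Epenthesis: [ihufavot] → [tihufavot]
(3) Final Vowel Lowering: no change — [tihufavot]
(4) t-Assibilation: [tihufavot] → [sihufavot]

[sihufavot]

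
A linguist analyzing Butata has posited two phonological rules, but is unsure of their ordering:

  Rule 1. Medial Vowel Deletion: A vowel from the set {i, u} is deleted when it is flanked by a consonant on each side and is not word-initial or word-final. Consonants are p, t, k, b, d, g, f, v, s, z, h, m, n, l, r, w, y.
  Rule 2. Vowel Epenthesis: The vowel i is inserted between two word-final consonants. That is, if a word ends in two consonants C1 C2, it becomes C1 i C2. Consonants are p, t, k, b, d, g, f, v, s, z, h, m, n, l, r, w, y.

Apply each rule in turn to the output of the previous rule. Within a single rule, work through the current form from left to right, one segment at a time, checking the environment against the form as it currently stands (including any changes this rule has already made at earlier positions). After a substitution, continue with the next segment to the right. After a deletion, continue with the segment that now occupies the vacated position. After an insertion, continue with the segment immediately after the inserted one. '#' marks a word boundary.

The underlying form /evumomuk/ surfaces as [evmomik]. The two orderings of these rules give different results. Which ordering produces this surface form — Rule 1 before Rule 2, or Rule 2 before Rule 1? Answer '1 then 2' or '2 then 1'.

1 then 2

Order 1 then 2:
  1 Medial Vowel Deletion: [evumomuk] → [evmomk]
  2 Vowel Epenthesis: [evmomk] → [evmomik]
  result: [evmomik]
Order 2 then 1:
  2 Vowel Epenthesis: no change — [evumomuk]
  1 Medial Vowel Deletion: [evumomuk] → [evmomk]
  result: [evmomk]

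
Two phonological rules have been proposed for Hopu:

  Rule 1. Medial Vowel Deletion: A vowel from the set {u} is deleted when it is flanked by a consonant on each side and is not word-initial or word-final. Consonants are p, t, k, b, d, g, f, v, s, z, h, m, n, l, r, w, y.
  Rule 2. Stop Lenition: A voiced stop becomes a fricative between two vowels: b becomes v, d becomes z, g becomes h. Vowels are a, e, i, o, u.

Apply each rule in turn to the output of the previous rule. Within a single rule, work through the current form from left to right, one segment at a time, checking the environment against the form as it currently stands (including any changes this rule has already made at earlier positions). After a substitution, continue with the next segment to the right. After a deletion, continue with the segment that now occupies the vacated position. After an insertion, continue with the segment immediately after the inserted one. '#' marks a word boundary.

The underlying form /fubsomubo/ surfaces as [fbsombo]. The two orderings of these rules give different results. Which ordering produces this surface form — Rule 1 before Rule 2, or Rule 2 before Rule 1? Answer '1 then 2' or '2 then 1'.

Order 1 then 2:
  1 Medial Vowel Deletion: [fubsomubo] → [fbsombo]
  2 Stop Lenition: no change — [fbsombo]
  result: [fbsombo]
Order 2 then 1:
  2 Stop Lenition: [fubsomubo] → [fubsomuvo]
  1 Medial Vowel Deletion: [fubsomuvo] → [fbsomvo]
  result: [fbsomvo]

1 then 2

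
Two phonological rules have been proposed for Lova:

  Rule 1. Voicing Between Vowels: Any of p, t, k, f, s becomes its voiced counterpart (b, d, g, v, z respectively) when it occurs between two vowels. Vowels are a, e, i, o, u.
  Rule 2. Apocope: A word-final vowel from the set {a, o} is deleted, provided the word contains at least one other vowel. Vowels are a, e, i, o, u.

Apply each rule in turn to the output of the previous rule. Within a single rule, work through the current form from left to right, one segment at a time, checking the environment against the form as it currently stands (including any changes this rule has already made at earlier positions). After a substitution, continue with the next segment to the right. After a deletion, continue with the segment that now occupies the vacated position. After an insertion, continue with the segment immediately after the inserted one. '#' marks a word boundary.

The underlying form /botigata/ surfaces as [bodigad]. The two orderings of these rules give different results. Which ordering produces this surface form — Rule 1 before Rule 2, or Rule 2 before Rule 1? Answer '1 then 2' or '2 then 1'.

1 then 2

Order 1 then 2:
  1 Voicing Between Vowels: [botigata] → [bodigada]
  2 Apocope: [bodigada] → [bodigad]
  result: [bodigad]
Order 2 then 1:
  2 Apocope: [botigata] → [botigat]
  1 Voicing Between Vowels: [botigat] → [bodigat]
  result: [bodigat]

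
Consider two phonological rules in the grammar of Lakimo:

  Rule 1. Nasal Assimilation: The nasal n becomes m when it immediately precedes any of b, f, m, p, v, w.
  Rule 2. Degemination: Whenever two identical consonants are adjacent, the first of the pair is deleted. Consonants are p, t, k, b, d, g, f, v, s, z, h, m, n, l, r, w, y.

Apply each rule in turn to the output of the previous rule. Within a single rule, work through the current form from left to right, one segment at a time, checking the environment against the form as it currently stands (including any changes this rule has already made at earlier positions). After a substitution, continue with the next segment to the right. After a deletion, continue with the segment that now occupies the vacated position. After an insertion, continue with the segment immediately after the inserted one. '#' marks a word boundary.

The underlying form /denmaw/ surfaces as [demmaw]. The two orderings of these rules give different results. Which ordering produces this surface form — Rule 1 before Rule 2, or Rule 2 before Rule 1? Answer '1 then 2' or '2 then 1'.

Order 1 then 2:
  1 Nasal Assimilation: [denmaw] → [demmaw]
  2 Degemination: [demmaw] → [demaw]
  result: [demaw]
Order 2 then 1:
  2 Degemination: no change — [denmaw]
  1 Nasal Assimilation: [denmaw] → [demmaw]
  result: [demmaw]

2 then 1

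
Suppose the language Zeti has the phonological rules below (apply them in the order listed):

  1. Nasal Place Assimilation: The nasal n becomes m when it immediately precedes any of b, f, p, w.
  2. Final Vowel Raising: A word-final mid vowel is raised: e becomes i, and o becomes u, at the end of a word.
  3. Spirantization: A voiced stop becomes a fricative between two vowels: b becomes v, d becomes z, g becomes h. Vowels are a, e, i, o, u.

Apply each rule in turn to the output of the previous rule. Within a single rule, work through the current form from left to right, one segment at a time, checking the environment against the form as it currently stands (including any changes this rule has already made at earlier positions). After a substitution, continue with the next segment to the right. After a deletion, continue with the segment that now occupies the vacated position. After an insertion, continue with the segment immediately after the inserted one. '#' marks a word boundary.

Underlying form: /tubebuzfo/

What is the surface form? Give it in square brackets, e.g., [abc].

[tuvevuzfu]

1 Nasal Place Assimilation: no change — [tubebuzfo]
2 Final Vowel Raising: [tubebuzfo] → [tubebuzfu]
3 Spirantization: [tubebuzfu] → [tuvevuzfu]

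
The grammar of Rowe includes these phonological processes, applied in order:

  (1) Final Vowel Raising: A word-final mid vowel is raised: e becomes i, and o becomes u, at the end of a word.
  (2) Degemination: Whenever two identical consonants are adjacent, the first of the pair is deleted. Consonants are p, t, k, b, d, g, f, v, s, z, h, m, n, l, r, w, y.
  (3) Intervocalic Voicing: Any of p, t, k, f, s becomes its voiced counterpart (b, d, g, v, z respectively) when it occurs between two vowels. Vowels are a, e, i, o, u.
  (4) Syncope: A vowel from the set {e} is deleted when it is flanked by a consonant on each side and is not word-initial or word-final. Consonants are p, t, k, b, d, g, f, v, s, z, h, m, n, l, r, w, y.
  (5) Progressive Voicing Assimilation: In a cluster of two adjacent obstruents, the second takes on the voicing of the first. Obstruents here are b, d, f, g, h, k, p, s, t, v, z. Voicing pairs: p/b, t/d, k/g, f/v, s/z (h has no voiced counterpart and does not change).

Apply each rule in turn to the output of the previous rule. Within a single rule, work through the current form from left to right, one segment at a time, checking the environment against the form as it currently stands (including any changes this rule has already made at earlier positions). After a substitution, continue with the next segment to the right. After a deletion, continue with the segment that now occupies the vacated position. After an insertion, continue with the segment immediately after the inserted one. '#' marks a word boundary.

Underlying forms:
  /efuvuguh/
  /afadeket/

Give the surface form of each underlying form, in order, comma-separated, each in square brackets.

[evuvuguh], [avadgd]

/efuvuguh/:
  (1) Final Vowel Raising: no change — [efuvuguh]
  (2) Degemination: no change — [efuvuguh]
  (3) Intervocalic Voicing: [efuvuguh] → [evuvuguh]
  (4) Syncope: no change — [evuvuguh]
  (5) Progressive Voicing Assimilation: no change — [evuvuguh]
/afadeket/:
  (1) Final Vowel Raising: no change — [afadeket]
  (2) Degemination: no change — [afadeket]
  (3) Intervocalic Voicing: [afadeket] → [avadeget]
  (4) Syncope: [avadeget] → [avadgt]
  (5) Progressive Voicing Assimilation: [avadgt] → [avadgd]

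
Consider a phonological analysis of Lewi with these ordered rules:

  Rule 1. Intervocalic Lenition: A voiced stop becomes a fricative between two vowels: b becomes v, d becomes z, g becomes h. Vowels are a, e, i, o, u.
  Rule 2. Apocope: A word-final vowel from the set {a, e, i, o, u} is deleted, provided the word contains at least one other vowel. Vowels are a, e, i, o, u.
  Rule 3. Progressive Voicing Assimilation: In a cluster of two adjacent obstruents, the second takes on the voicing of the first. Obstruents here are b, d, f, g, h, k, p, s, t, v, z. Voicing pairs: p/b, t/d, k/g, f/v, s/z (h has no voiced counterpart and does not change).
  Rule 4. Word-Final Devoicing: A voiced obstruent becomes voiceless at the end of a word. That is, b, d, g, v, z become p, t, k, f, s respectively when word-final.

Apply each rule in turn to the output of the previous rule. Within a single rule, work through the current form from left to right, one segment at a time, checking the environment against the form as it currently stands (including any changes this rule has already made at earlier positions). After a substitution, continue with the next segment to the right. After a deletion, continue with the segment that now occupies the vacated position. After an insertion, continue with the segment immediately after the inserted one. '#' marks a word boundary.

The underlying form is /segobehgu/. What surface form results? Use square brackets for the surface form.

[sehovehk]

Rule 1 Intervocalic Lenition: [segobehgu] → [sehovehgu]
Rule 2 Apocope: [sehovehgu] → [sehovehg]
Rule 3 Progressive Voicing Assimilation: [sehovehg] → [sehovehk]
Rule 4 Word-Final Devoicing: no change — [sehovehk]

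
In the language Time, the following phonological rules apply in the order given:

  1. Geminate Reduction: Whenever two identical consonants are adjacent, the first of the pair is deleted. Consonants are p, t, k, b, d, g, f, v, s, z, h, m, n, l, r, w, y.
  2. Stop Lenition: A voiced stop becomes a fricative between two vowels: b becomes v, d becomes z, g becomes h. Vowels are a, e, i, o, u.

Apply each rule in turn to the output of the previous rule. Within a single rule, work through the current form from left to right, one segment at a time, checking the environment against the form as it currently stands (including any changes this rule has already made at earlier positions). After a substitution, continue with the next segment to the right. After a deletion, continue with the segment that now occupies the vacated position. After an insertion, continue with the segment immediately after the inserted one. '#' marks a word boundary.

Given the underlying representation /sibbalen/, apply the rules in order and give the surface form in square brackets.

1 Geminate Reduction: [sibbalen] → [sibalen]
2 Stop Lenition: [sibalen] → [sivalen]

[sivalen]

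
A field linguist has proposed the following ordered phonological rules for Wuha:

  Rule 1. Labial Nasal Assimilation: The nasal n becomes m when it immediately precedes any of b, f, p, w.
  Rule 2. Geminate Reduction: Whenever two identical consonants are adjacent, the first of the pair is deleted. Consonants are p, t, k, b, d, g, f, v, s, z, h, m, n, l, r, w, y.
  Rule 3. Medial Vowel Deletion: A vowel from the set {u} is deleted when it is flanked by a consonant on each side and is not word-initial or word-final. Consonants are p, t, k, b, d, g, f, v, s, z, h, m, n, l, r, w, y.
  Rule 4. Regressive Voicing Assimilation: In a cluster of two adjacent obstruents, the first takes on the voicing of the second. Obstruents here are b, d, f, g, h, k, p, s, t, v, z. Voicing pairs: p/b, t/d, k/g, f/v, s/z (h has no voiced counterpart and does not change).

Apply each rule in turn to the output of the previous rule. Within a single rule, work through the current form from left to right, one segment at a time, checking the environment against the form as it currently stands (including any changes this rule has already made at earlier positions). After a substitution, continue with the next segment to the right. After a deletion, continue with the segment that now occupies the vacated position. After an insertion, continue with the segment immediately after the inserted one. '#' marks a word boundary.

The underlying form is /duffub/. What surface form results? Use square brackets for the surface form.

Rule 1 Labial Nasal Assimilation: no change — [duffub]
Rule 2 Geminate Reduction: [duffub] → [dufub]
Rule 3 Medial Vowel Deletion: [dufub] → [dfb]
Rule 4 Regressive Voicing Assimilation: [dfb] → [tvb]

[tvb]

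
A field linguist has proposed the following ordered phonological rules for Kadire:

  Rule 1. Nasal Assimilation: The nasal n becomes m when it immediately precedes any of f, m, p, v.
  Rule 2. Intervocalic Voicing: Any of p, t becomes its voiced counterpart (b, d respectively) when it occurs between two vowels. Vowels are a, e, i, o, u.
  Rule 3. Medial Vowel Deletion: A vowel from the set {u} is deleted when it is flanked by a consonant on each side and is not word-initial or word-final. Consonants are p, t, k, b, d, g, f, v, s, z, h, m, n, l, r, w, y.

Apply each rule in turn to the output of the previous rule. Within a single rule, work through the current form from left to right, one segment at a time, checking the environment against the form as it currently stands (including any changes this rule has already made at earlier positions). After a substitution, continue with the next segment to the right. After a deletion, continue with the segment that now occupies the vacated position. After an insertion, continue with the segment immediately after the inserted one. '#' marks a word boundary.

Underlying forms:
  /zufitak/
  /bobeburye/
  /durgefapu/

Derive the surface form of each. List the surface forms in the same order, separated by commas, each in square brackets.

/zufitak/:
  Rule 1 Nasal Assimilation: no change — [zufitak]
  Rule 2 Intervocalic Voicing: [zufitak] → [zufidak]
  Rule 3 Medial Vowel Deletion: [zufidak] → [zfidak]
/bobeburye/:
  Rule 1 Nasal Assimilation: no change — [bobeburye]
  Rule 2 Intervocalic Voicing: no change — [bobeburye]
  Rule 3 Medial Vowel Deletion: [bobeburye] → [bobebrye]
/durgefapu/:
  Rule 1 Nasal Assimilation: no change — [durgefapu]
  Rule 2 Intervocalic Voicing: [durgefapu] → [durgefabu]
  Rule 3 Medial Vowel Deletion: [durgefabu] → [drgefabu]

[zfidak], [bobebrye], [drgefabu]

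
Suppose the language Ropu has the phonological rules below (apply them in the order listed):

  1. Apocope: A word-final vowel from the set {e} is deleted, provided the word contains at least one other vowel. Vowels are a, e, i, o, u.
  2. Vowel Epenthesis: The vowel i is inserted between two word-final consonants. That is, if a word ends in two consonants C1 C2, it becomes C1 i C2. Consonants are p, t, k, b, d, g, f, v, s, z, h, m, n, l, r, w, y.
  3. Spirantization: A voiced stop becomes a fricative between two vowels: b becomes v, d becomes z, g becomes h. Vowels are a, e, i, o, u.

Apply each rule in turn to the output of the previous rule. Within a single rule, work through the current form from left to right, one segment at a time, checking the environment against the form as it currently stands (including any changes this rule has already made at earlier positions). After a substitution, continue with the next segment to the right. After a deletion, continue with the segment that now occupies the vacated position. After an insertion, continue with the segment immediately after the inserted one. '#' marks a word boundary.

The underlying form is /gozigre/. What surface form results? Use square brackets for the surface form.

1 Apocope: [gozigre] → [gozigr]
2 Vowel Epenthesis: [gozigr] → [gozigir]
3 Spirantization: [gozigir] → [gozihir]

[gozihir]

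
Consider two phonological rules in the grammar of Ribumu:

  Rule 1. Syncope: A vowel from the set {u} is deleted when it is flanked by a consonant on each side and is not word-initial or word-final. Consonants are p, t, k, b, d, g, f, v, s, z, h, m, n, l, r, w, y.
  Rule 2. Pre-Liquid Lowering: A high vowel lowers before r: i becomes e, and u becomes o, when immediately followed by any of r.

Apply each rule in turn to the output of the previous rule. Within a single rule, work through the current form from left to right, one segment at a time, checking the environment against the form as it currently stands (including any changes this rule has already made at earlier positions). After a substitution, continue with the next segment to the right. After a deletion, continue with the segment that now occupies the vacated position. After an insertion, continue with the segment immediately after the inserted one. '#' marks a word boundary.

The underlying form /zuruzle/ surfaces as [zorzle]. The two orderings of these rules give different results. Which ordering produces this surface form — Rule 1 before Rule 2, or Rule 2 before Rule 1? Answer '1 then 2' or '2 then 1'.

2 then 1

Order 1 then 2:
  1 Syncope: [zuruzle] → [zrzle]
  2 Pre-Liquid Lowering: no change — [zrzle]
  result: [zrzle]
Order 2 then 1:
  2 Pre-Liquid Lowering: [zuruzle] → [zoruzle]
  1 Syncope: [zoruzle] → [zorzle]
  result: [zorzle]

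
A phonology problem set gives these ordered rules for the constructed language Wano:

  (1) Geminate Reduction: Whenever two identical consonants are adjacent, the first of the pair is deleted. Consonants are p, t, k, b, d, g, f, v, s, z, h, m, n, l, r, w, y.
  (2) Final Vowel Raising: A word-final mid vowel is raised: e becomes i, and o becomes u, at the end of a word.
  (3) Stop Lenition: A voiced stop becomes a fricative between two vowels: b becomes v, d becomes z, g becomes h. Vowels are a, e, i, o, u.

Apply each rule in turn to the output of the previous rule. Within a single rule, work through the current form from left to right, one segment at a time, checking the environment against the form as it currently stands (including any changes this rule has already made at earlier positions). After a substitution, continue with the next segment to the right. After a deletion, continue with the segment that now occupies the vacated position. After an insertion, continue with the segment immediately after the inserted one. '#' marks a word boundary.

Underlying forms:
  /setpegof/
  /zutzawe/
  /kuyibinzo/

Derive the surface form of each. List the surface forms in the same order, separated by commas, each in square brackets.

/setpegof/:
  (1) Geminate Reduction: no change — [setpegof]
  (2) Final Vowel Raising: no change — [setpegof]
  (3) Stop Lenition: [setpegof] → [setpehof]
/zutzawe/:
  (1) Geminate Reduction: no change — [zutzawe]
  (2) Final Vowel Raising: [zutzawe] → [zutzawi]
  (3) Stop Lenition: no change — [zutzawi]
/kuyibinzo/:
  (1) Geminate Reduction: no change — [kuyibinzo]
  (2) Final Vowel Raising: [kuyibinzo] → [kuyibinzu]
  (3) Stop Lenition: [kuyibinzu] → [kuyivinzu]

[setpehof], [zutzawi], [kuyivinzu]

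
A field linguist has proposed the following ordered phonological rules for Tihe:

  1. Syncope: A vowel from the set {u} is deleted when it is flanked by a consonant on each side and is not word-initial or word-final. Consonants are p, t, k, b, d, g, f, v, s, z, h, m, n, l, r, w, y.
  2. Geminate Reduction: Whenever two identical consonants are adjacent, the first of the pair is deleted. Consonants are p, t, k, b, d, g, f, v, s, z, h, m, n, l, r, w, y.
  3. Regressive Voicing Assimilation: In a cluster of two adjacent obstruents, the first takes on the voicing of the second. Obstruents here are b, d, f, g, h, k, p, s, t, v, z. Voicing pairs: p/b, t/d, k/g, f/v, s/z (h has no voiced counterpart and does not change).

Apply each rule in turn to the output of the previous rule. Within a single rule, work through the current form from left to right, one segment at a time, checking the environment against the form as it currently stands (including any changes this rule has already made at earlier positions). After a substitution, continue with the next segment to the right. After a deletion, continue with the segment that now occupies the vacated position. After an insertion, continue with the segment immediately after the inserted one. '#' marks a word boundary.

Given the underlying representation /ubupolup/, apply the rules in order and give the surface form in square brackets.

[uppolp]

1 Syncope: [ubupolup] → [ubpolp]
2 Geminate Reduction: no change — [ubpolp]
3 Regressive Voicing Assimilation: [ubpolp] → [uppolp]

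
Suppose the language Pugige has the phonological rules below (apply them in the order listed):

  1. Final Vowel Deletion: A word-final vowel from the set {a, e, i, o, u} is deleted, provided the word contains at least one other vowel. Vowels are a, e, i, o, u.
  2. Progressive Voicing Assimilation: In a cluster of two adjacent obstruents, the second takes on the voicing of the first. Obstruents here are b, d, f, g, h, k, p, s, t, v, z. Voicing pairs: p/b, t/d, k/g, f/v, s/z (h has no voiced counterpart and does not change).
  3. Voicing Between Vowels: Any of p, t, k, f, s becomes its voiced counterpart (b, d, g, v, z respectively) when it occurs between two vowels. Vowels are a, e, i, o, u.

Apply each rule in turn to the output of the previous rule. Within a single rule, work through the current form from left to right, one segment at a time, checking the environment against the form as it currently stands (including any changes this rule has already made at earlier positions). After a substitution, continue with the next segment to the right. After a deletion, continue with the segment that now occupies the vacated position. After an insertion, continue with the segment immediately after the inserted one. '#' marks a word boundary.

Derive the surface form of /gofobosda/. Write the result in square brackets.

[govobost]

1 Final Vowel Deletion: [gofobosda] → [gofobosd]
2 Progressive Voicing Assimilation: [gofobosd] → [gofobost]
3 Voicing Between Vowels: [gofobost] → [govobost]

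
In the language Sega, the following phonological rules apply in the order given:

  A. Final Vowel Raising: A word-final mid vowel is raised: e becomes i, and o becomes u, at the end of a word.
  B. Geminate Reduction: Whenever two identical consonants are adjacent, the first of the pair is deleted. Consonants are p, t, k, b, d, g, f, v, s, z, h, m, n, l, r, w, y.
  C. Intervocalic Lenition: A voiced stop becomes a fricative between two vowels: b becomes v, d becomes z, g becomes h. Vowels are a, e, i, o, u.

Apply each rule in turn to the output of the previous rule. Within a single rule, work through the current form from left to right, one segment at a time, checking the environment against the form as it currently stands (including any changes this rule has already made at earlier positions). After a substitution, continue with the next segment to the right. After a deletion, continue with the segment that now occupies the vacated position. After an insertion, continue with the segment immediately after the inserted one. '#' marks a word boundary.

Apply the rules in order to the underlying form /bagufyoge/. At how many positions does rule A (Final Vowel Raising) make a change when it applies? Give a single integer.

A Final Vowel Raising: [bagufyoge] → [bagufyogi]
B Geminate Reduction: no change — [bagufyogi]
C Intervocalic Lenition: [bagufyogi] → [bahufyohi]
Rule A changed 1 position(s).

1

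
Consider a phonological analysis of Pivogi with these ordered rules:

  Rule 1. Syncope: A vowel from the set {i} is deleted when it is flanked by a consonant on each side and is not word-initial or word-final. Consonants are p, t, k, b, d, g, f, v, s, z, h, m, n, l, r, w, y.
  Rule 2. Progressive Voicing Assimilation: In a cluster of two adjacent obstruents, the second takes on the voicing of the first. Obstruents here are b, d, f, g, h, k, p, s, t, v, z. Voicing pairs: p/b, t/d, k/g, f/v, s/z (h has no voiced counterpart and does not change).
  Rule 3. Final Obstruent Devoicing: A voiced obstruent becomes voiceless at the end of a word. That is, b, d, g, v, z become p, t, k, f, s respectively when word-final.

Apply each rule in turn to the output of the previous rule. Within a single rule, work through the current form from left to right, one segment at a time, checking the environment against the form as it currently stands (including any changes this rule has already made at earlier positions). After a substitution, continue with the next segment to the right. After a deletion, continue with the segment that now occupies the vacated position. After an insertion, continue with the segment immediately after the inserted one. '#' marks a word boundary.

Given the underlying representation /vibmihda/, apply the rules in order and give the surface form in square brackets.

[vbmhta]

Rule 1 Syncope: [vibmihda] → [vbmhda]
Rule 2 Progressive Voicing Assimilation: [vbmhda] → [vbmhta]
Rule 3 Final Obstruent Devoicing: no change — [vbmhta]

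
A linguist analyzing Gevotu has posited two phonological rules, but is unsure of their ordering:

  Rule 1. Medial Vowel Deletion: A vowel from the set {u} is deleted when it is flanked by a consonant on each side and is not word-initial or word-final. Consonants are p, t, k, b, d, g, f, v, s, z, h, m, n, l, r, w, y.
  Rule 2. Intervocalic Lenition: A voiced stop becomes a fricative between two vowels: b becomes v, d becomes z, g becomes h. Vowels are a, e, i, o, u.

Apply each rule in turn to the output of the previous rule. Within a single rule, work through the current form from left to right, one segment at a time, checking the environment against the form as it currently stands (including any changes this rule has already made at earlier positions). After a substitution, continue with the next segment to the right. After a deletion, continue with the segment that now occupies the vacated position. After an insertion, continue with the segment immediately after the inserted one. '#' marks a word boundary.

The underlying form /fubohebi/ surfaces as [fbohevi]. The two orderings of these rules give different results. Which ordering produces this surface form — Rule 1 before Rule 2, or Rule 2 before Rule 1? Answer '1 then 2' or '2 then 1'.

Order 1 then 2:
  1 Medial Vowel Deletion: [fubohebi] → [fbohebi]
  2 Intervocalic Lenition: [fbohebi] → [fbohevi]
  result: [fbohevi]
Order 2 then 1:
  2 Intervocalic Lenition: [fubohebi] → [fuvohevi]
  1 Medial Vowel Deletion: [fuvohevi] → [fvohevi]
  result: [fvohevi]

1 then 2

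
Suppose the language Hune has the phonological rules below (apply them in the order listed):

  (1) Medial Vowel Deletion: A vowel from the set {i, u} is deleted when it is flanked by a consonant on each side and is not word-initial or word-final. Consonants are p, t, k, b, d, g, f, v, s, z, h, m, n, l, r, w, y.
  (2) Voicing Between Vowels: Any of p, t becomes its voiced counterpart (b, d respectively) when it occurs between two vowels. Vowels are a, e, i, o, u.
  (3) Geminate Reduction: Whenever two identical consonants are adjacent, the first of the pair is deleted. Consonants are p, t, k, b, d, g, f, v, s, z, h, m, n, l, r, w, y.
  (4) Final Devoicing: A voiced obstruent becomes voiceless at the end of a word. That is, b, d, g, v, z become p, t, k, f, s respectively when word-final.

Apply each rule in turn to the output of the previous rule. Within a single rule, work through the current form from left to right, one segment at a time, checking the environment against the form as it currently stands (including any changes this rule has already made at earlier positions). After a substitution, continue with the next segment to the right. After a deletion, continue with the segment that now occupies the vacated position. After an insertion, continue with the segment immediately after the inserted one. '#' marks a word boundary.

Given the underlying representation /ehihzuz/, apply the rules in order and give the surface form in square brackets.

(1) Medial Vowel Deletion: [ehihzuz] → [ehhzz]
(2) Voicing Between Vowels: no change — [ehhzz]
(3) Geminate Reduction: [ehhzz] → [ehz]
(4) Final Devoicing: [ehz] → [ehs]

[ehs]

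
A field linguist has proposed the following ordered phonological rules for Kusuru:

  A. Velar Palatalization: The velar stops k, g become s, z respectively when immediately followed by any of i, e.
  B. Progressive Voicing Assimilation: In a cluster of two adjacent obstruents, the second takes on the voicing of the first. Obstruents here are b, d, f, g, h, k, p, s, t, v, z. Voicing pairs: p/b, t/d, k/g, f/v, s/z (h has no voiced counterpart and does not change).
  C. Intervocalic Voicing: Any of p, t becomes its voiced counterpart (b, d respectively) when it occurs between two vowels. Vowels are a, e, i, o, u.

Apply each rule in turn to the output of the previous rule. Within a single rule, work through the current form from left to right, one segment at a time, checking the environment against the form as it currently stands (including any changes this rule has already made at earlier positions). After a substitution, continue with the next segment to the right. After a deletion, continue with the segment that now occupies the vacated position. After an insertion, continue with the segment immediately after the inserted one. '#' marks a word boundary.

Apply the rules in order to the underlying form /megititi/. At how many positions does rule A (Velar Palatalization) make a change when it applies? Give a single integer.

1

A Velar Palatalization: [megititi] → [mezititi]
B Progressive Voicing Assimilation: no change — [mezititi]
C Intervocalic Voicing: [mezititi] → [mezididi]
Rule A changed 1 position(s).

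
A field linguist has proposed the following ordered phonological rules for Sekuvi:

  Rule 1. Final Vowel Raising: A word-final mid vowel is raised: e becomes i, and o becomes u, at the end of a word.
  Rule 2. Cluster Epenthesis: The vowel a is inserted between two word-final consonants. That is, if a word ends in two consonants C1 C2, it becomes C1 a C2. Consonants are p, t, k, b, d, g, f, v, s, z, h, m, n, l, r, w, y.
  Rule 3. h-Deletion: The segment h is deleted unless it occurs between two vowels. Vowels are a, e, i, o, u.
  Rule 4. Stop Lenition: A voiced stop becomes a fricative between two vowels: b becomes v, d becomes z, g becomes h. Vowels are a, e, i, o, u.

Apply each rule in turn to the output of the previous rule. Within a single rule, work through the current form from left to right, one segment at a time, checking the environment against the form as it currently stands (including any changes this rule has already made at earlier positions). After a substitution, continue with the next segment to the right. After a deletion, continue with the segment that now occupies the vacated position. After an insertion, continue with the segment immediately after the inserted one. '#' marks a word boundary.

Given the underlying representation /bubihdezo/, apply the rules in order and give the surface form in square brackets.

[buvizezu]

Rule 1 Final Vowel Raising: [bubihdezo] → [bubihdezu]
Rule 2 Cluster Epenthesis: no change — [bubihdezu]
Rule 3 h-Deletion: [bubihdezu] → [bubidezu]
Rule 4 Stop Lenition: [bubidezu] → [buvizezu]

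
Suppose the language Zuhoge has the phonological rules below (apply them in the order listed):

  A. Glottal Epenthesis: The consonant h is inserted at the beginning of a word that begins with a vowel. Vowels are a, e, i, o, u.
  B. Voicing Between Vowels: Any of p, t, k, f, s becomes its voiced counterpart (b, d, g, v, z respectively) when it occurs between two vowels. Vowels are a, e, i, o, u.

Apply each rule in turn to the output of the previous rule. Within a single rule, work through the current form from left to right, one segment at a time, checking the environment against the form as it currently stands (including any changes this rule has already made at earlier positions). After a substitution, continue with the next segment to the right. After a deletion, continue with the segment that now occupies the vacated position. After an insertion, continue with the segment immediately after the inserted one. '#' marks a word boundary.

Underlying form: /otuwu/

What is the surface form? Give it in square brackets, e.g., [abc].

A Glottal Epenthesis: [otuwu] → [hotuwu]
B Voicing Between Vowels: [hotuwu] → [hoduwu]

[hoduwu]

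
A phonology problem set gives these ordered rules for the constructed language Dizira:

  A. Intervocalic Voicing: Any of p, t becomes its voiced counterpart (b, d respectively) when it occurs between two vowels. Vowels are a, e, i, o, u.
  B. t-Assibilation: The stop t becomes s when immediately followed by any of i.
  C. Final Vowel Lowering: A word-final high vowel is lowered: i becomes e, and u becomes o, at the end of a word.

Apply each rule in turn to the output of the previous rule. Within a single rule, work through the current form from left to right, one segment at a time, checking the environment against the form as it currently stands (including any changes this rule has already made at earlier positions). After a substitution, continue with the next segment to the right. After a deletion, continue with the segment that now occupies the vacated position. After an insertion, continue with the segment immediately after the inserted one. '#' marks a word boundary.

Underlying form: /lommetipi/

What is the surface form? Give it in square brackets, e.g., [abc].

[lommedibe]

A Intervocalic Voicing: [lommetipi] → [lommedibi]
B t-Assibilation: no change — [lommedibi]
C Final Vowel Lowering: [lommedibi] → [lommedibe]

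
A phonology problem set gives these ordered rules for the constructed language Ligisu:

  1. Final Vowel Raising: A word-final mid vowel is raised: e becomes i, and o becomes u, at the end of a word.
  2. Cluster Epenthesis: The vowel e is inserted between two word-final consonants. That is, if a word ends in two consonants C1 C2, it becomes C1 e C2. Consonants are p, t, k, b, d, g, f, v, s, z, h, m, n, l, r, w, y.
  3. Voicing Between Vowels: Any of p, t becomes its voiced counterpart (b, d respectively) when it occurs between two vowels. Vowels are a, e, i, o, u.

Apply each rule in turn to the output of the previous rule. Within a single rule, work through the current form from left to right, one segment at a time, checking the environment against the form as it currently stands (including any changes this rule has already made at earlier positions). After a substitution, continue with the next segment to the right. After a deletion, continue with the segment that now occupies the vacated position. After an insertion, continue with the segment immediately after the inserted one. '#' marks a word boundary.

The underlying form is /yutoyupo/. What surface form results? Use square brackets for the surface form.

1 Final Vowel Raising: [yutoyupo] → [yutoyupu]
2 Cluster Epenthesis: no change — [yutoyupu]
3 Voicing Between Vowels: [yutoyupu] → [yudoyubu]

[yudoyubu]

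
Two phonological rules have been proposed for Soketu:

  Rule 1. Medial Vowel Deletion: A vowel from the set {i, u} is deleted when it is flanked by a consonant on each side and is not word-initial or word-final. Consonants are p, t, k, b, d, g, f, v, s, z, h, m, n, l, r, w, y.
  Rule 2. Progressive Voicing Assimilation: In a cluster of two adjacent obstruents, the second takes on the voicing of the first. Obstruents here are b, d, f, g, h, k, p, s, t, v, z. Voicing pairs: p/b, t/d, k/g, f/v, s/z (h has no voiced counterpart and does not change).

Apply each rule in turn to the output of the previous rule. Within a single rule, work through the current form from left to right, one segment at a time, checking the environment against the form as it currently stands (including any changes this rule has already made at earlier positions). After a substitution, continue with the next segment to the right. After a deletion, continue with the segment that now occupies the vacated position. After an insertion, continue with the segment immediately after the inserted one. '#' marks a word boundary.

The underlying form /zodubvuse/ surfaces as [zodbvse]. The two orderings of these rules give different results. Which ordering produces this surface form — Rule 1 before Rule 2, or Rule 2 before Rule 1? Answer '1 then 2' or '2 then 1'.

2 then 1

Order 1 then 2:
  1 Medial Vowel Deletion: [zodubvuse] → [zodbvse]
  2 Progressive Voicing Assimilation: [zodbvse] → [zodbvze]
  result: [zodbvze]
Order 2 then 1:
  2 Progressive Voicing Assimilation: no change — [zodubvuse]
  1 Medial Vowel Deletion: [zodubvuse] → [zodbvse]
  result: [zodbvse]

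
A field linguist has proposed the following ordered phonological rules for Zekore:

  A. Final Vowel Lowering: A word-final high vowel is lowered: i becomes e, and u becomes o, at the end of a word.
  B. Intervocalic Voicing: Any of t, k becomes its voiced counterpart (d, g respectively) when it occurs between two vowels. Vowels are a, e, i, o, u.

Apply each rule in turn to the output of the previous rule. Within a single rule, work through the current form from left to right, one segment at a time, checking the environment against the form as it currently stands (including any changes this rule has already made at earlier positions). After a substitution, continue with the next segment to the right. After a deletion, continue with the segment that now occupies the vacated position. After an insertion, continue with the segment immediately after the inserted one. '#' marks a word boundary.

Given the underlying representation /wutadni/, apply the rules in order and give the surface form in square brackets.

A Final Vowel Lowering: [wutadni] → [wutadne]
B Intervocalic Voicing: [wutadne] → [wudadne]

[wudadne]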